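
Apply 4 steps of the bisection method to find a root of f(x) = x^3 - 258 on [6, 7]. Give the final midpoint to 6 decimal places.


f(x) = x^3 - 258
f(6) = -42 < 0
f(7) = 85 > 0

Step 1: midpoint = (6.000000 + 7.000000)/2 = 6.500000
  f(6.500000) = 16.625000
  f(mid) > 0, so root is in [6.000000, 6.500000]

Step 2: midpoint = (6.000000 + 6.500000)/2 = 6.250000
  f(6.250000) = -13.859375
  f(mid) < 0, so root is in [6.250000, 6.500000]

Step 3: midpoint = (6.250000 + 6.500000)/2 = 6.375000
  f(6.375000) = 1.083984
  f(mid) > 0, so root is in [6.250000, 6.375000]

Step 4: midpoint = (6.250000 + 6.375000)/2 = 6.312500
  f(6.312500) = -6.461670
  f(mid) < 0, so root is in [6.312500, 6.375000]

midpoint = 6.312500


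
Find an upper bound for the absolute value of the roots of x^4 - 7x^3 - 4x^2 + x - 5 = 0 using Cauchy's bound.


Cauchy's bound: all roots r satisfy |r| <= 1 + max(|a_i/a_n|) for i = 0,...,n-1
where a_n is the leading coefficient.

Coefficients: [1, -7, -4, 1, -5]
Leading coefficient a_n = 1
Ratios |a_i/a_n|: 7, 4, 1, 5
Maximum ratio: 7
Cauchy's bound: |r| <= 1 + 7 = 8

Upper bound = 8


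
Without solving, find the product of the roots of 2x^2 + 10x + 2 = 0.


By Vieta's formulas for ax^2 + bx + c = 0:
  Sum of roots = -b/a
  Product of roots = c/a

Here a = 2, b = 10, c = 2
Sum = -(10)/2 = -5
Product = 2/2 = 1

Product = 1


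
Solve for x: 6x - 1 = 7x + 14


Starting with: 6x - 1 = 7x + 14
Move all x terms to left: (6 - 7)x = 14 + 1
Simplify: -x = 15
Divide both sides by -1: x = -15

x = -15


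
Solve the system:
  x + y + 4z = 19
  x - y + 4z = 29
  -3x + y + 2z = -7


Using Cramer's rule. Expand each determinant along the first row.
D  = 1*[(-1)*2 - 4*1] - 1*[1*2 - 4*(-3)] + 4*[1*1 - (-1)*(-3)]
  = 1*(-6) - 1*(14) + 4*(-2) = -28
Dx = 19*[(-1)*2 - 4*1] - 1*[29*2 - 4*(-7)] + 4*[29*1 - (-1)*(-7)]
  = 19*(-6) - 1*(86) + 4*(22) = -112
Dy = 1*[29*2 - 4*(-7)] - 19*[1*2 - 4*(-3)] + 4*[1*(-7) - 29*(-3)]
  = 1*(86) - 19*(14) + 4*(80) = 140
Dz = 1*[(-1)*(-7) - 29*1] - 1*[1*(-7) - 29*(-3)] + 19*[1*1 - (-1)*(-3)]
  = 1*(-22) - 1*(80) + 19*(-2) = -140
x = Dx/D = -112/-28 = 4, y = Dy/D = 140/-28 = -5, z = Dz/D = -140/-28 = 5
Check eq1: (1)(4) + (1)(-5) + (4)(5) = 19 = 19 ✓
Check eq2: (1)(4) + (-1)(-5) + (4)(5) = 29 = 29 ✓
Check eq3: (-3)(4) + (1)(-5) + (2)(5) = -7 = -7 ✓

x = 4, y = -5, z = 5


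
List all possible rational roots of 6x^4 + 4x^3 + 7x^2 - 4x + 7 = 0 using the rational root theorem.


Rational root theorem: possible roots are ±p/q where:
  p divides the constant term (7): p ∈ {1, 7}
  q divides the leading coefficient (6): q ∈ {1, 2, 3, 6}

All possible rational roots: -7, -7/2, -7/3, -7/6, -1, -1/2, -1/3, -1/6, 1/6, 1/3, 1/2, 1, 7/6, 7/3, 7/2, 7

-7, -7/2, -7/3, -7/6, -1, -1/2, -1/3, -1/6, 1/6, 1/3, 1/2, 1, 7/6, 7/3, 7/2, 7


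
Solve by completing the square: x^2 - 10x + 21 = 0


Start: x^2 - 10x + 21 = 0
Move constant: x^2 - 10x = -21
Half of -10 is -5, squared is 25
Add 25 to both sides: x^2 - 10x + 25 = 4
(x - 5)^2 = 4
x - 5 = ±2
x = 5 + 2 = 7 or x = 5 - 2 = 3

x = 3, x = 7


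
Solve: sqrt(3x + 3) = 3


Square both sides: 3x + 3 = 3^2 = 9
3x = 9 - 3 = 6
x = 2
Check: sqrt(3*2 + 3) = sqrt(9) = 3 ✓

x = 2


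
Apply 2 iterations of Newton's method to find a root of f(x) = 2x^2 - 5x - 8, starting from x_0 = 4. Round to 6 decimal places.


Newton's method: x_(n+1) = x_n - f(x_n)/f'(x_n)
f(x) = 2x^2 - 5x - 8
f'(x) = 4x - 5

Iteration 1:
  f(4.000000) = 4.000000
  f'(4.000000) = 11.000000
  x_1 = 4.000000 - (4.000000)/(11.000000) = 3.636364

Iteration 2:
  f(3.636364) = 0.264463
  f'(3.636364) = 9.545455
  x_2 = 3.636364 - (0.264463)/(9.545455) = 3.608658

x_2 = 3.608658


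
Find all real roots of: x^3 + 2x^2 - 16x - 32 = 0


Let p(x) = x^3 + 2x^2 - 16x - 32. By the rational root theorem (leading coefficient 1), any rational root is an integer divisor of 32: try ±1, ±2, ... in turn.
Test x = 1: value = -45 ≠ 0.
Test x = -1: value = -15 ≠ 0.
Test x = 2: value = -48 ≠ 0.
Test x = -2: value = 0 ✓, so (x + 2) is a factor.
Synthetic division by (x + 2): bring down 1; 1(-2) + 2 = 0; 0(-2) - 16 = -16; (-16)(-2) - 32 = 0 → quotient x^2 - 16, remainder 0.
Solve the quadratic x^2 - 16 = 0: discriminant = 0^2 - 4(1)(-16) = 0 + 64 = 64.
sqrt(64) = 8, so x = (0 ± 8)/2: x = 4 or x = -4.

x = -4, x = -2, x = 4


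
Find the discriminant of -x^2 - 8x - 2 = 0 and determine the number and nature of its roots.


For ax^2 + bx + c = 0, discriminant D = b^2 - 4ac
Here a = -1, b = -8, c = -2
D = (-8)^2 - 4(-1)(-2) = 64 - 8 = 56

D = 56 > 0 but not a perfect square
The equation has 2 distinct real irrational roots.

Discriminant = 56, 2 distinct real irrational roots


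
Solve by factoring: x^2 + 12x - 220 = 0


We need two numbers that multiply to -220 and add to 12.
Those numbers are 22 and -10 (since 22 * (-10) = -220 and 22 + (-10) = 12).
So x^2 + 12x - 220 = (x + 22)(x - 10) = 0
Setting each factor to zero: x = -22 or x = 10

x = -22, x = 10


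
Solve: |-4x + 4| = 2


An absolute value equation |expr| = 2 gives two cases:
Case 1: -4x + 4 = 2
  -4x = -2, so x = 1/2
Case 2: -4x + 4 = -2
  -4x = -6, so x = 3/2

x = 1/2, x = 3/2


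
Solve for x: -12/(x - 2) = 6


Multiply both sides by (x - 2): -12 = 6(x - 2)
Distribute: -12 = 6x - 12
6x = -12 + 12 = 0
x = 0

x = 0


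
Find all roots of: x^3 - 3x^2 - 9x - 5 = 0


Let p(x) = x^3 - 3x^2 - 9x - 5. By the rational root theorem (leading coefficient 1), any rational root is an integer divisor of 5: try ±1, ±2, ... in turn.
Test x = 1: value = -16 ≠ 0.
Test x = -1: value = 0 ✓, so (x + 1) is a factor.
Synthetic division by (x + 1): bring down 1; 1(-1) - 3 = -4; (-4)(-1) - 9 = -5; (-5)(-1) - 5 = 0 → quotient x^2 - 4x - 5, remainder 0.
Solve the quadratic x^2 - 4x - 5 = 0: discriminant = (-4)^2 - 4(1)(-5) = 16 + 20 = 36.
sqrt(36) = 6, so x = (4 ± 6)/2: x = 5 or x = -1.
Collecting all roots found:

x = -1 (multiplicity 2), x = 5


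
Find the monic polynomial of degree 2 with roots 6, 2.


A monic polynomial with roots 6, 2 is:
p(x) = (x - 6)(x - 2)
After multiplying by (x - 6): x - 6
After multiplying by (x - 2): x^2 - 8x + 12

x^2 - 8x + 12


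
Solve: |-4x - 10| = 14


An absolute value equation |expr| = 14 gives two cases:
Case 1: -4x - 10 = 14
  -4x = 24, so x = -6
Case 2: -4x - 10 = -14
  -4x = -4, so x = 1

x = -6, x = 1


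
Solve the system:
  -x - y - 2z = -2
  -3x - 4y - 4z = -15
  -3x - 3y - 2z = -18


Using Cramer's rule. Expand each determinant along the first row.
D  = (-1)*[(-4)*(-2) - (-4)*(-3)] - (-1)*[(-3)*(-2) - (-4)*(-3)] + (-2)*[(-3)*(-3) - (-4)*(-3)]
  = (-1)*(-4) - (-1)*(-6) + (-2)*(-3) = 4
Dx = (-2)*[(-4)*(-2) - (-4)*(-3)] - (-1)*[(-15)*(-2) - (-4)*(-18)] + (-2)*[(-15)*(-3) - (-4)*(-18)]
  = (-2)*(-4) - (-1)*(-42) + (-2)*(-27) = 20
Dy = (-1)*[(-15)*(-2) - (-4)*(-18)] - (-2)*[(-3)*(-2) - (-4)*(-3)] + (-2)*[(-3)*(-18) - (-15)*(-3)]
  = (-1)*(-42) - (-2)*(-6) + (-2)*(9) = 12
Dz = (-1)*[(-4)*(-18) - (-15)*(-3)] - (-1)*[(-3)*(-18) - (-15)*(-3)] + (-2)*[(-3)*(-3) - (-4)*(-3)]
  = (-1)*(27) - (-1)*(9) + (-2)*(-3) = -12
x = Dx/D = 20/4 = 5, y = Dy/D = 12/4 = 3, z = Dz/D = -12/4 = -3
Check eq1: (-1)(5) + (-1)(3) + (-2)(-3) = -2 = -2 ✓
Check eq2: (-3)(5) + (-4)(3) + (-4)(-3) = -15 = -15 ✓
Check eq3: (-3)(5) + (-3)(3) + (-2)(-3) = -18 = -18 ✓

x = 5, y = 3, z = -3


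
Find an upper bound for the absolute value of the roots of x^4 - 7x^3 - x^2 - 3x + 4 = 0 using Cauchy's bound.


Cauchy's bound: all roots r satisfy |r| <= 1 + max(|a_i/a_n|) for i = 0,...,n-1
where a_n is the leading coefficient.

Coefficients: [1, -7, -1, -3, 4]
Leading coefficient a_n = 1
Ratios |a_i/a_n|: 7, 1, 3, 4
Maximum ratio: 7
Cauchy's bound: |r| <= 1 + 7 = 8

Upper bound = 8


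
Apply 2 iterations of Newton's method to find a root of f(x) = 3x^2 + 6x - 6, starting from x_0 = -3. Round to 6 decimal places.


Newton's method: x_(n+1) = x_n - f(x_n)/f'(x_n)
f(x) = 3x^2 + 6x - 6
f'(x) = 6x + 6

Iteration 1:
  f(-3.000000) = 3.000000
  f'(-3.000000) = -12.000000
  x_1 = -3.000000 - (3.000000)/(-12.000000) = -2.750000

Iteration 2:
  f(-2.750000) = 0.187500
  f'(-2.750000) = -10.500000
  x_2 = -2.750000 - (0.187500)/(-10.500000) = -2.732143

x_2 = -2.732143


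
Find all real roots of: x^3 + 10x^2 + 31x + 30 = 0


Let p(x) = x^3 + 10x^2 + 31x + 30. By the rational root theorem (leading coefficient 1), any rational root is an integer divisor of 30: try ±1, ±2, ... in turn.
Test x = 1: value = 72 ≠ 0.
Test x = -1: value = 8 ≠ 0.
Test x = 2: value = 140 ≠ 0.
Test x = -2: value = 0 ✓, so (x + 2) is a factor.
Synthetic division by (x + 2): bring down 1; 1(-2) + 10 = 8; 8(-2) + 31 = 15; 15(-2) + 30 = 0 → quotient x^2 + 8x + 15, remainder 0.
Solve the quadratic x^2 + 8x + 15 = 0: discriminant = 8^2 - 4(1)(15) = 64 - 60 = 4.
sqrt(4) = 2, so x = (-8 ± 2)/2: x = -3 or x = -5.

x = -5, x = -3, x = -2


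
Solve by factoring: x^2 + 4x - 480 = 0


We need two numbers that multiply to -480 and add to 4.
Those numbers are -20 and 24 (since (-20) * 24 = -480 and (-20) + 24 = 4).
So x^2 + 4x - 480 = (x - 20)(x + 24) = 0
Setting each factor to zero: x = 20 or x = -24

x = -24, x = 20


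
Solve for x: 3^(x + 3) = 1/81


Express both sides with the same base.
1/81 = 3^(-4)
Since the bases match, equate exponents: x + 3 = -4
So x = -4 - (3) = -7

x = -7


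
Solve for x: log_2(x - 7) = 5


Convert to exponential form: x - 7 = 2^5 = 32
x = 32 + 7 = 39
Check: log_2(39 - 7) = log_2(32) = log_2(32) = 5 ✓

x = 39


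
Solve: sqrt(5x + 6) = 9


Square both sides: 5x + 6 = 9^2 = 81
5x = 81 - 6 = 75
x = 15
Check: sqrt(5*15 + 6) = sqrt(81) = 9 ✓

x = 15


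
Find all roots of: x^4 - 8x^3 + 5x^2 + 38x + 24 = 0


Let p(x) = x^4 - 8x^3 + 5x^2 + 38x + 24. By the rational root theorem (leading coefficient 1), any rational root is an integer divisor of 24: try ±1, ±2, ... in turn.
Test x = 1: value = 60 ≠ 0.
Test x = -1: value = 0 ✓, so (x + 1) is a factor.
Synthetic division by (x + 1): bring down 1; 1(-1) - 8 = -9; (-9)(-1) + 5 = 14; 14(-1) + 38 = 24; 24(-1) + 24 = 0 → quotient x^3 - 9x^2 + 14x + 24, remainder 0.
Continue with the quotient x^3 - 9x^2 + 14x + 24 (candidates must divide 24; re-test x = -1 first in case it repeats).
Test x = -1: value = 0 ✓, so (x + 1) is a factor.
Synthetic division by (x + 1): bring down 1; 1(-1) - 9 = -10; (-10)(-1) + 14 = 24; 24(-1) + 24 = 0 → quotient x^2 - 10x + 24, remainder 0.
Solve the quadratic x^2 - 10x + 24 = 0: discriminant = (-10)^2 - 4(1)(24) = 100 - 96 = 4.
sqrt(4) = 2, so x = (10 ± 2)/2: x = 6 or x = 4.
Collecting all roots found:

x = -1 (multiplicity 2), x = 4, x = 6


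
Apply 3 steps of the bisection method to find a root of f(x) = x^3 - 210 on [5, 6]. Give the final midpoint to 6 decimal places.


f(x) = x^3 - 210
f(5) = -85 < 0
f(6) = 6 > 0

Step 1: midpoint = (5.000000 + 6.000000)/2 = 5.500000
  f(5.500000) = -43.625000
  f(mid) < 0, so root is in [5.500000, 6.000000]

Step 2: midpoint = (5.500000 + 6.000000)/2 = 5.750000
  f(5.750000) = -19.890625
  f(mid) < 0, so root is in [5.750000, 6.000000]

Step 3: midpoint = (5.750000 + 6.000000)/2 = 5.875000
  f(5.875000) = -7.220703
  f(mid) < 0, so root is in [5.875000, 6.000000]

midpoint = 5.875000


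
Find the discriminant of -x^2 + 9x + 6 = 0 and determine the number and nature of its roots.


For ax^2 + bx + c = 0, discriminant D = b^2 - 4ac
Here a = -1, b = 9, c = 6
D = (9)^2 - 4(-1)(6) = 81 + 24 = 105

D = 105 > 0 but not a perfect square
The equation has 2 distinct real irrational roots.

Discriminant = 105, 2 distinct real irrational roots


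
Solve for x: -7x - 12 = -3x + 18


Starting with: -7x - 12 = -3x + 18
Move all x terms to left: (-7 + 3)x = 18 + 12
Simplify: -4x = 30
Divide both sides by -4: x = -15/2

x = -15/2


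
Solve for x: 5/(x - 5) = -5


Multiply both sides by (x - 5): 5 = -5(x - 5)
Distribute: 5 = -5x + 25
-5x = 5 - 25 = -20
x = 4

x = 4


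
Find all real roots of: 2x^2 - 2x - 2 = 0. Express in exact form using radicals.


Using the quadratic formula: x = (-b ± sqrt(b^2 - 4ac)) / (2a)
Here a = 2, b = -2, c = -2
Discriminant = b^2 - 4ac = (-2)^2 - 4(2)(-2) = 4 + 16 = 20
Since discriminant = 20 > 0, there are two real roots.
x = (2 ± 2*sqrt(5)) / 4
Simplifying: x = (1 ± sqrt(5)) / 2
Numerically: x ≈ 1.6180 or x ≈ -0.6180

x = (1 + sqrt(5)) / 2 or x = (1 - sqrt(5)) / 2


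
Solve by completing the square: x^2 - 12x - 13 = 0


Start: x^2 - 12x - 13 = 0
Move constant: x^2 - 12x = 13
Half of -12 is -6, squared is 36
Add 36 to both sides: x^2 - 12x + 36 = 49
(x - 6)^2 = 49
x - 6 = ±7
x = 6 + 7 = 13 or x = 6 - 7 = -1

x = -1, x = 13


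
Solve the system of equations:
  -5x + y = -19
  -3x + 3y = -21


Using Cramer's rule:
Determinant D = (-5)(3) - (-3)(1) = -15 + 3 = -12
Dx = (-19)(3) - (-21)(1) = -57 + 21 = -36
Dy = (-5)(-21) - (-3)(-19) = 105 - 57 = 48
x = Dx/D = -36/-12 = 3
y = Dy/D = 48/-12 = -4

x = 3, y = -4


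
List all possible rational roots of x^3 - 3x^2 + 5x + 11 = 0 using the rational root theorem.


Rational root theorem: possible roots are ±p/q where:
  p divides the constant term (11): p ∈ {1, 11}
  q divides the leading coefficient (1): q ∈ {1}

All possible rational roots: -11, -1, 1, 11

-11, -1, 1, 11


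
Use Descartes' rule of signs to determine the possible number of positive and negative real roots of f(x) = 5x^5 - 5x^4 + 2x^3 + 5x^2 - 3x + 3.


Descartes' rule of signs:

For positive roots, count sign changes in f(x) = 5x^5 - 5x^4 + 2x^3 + 5x^2 - 3x + 3:
Signs of coefficients: +, -, +, +, -, +
Number of sign changes: 4
Possible positive real roots: 4, 2, 0

For negative roots, examine f(-x) = -5x^5 - 5x^4 - 2x^3 + 5x^2 + 3x + 3:
Signs of coefficients: -, -, -, +, +, +
Number of sign changes: 1
Possible negative real roots: 1

Positive roots: 4 or 2 or 0; Negative roots: 1


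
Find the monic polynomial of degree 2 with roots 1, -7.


A monic polynomial with roots 1, -7 is:
p(x) = (x - 1)(x + 7)
After multiplying by (x - 1): x - 1
After multiplying by (x + 7): x^2 + 6x - 7

x^2 + 6x - 7


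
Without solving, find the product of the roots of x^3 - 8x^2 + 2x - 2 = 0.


By Vieta's formulas for x^3 + bx^2 + cx + d = 0:
  r1 + r2 + r3 = -b/a = 8
  r1*r2 + r1*r3 + r2*r3 = c/a = 2
  r1*r2*r3 = -d/a = 2


Product = 2


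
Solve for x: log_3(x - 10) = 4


Convert to exponential form: x - 10 = 3^4 = 81
x = 81 + 10 = 91
Check: log_3(91 - 10) = log_3(81) = log_3(81) = 4 ✓

x = 91


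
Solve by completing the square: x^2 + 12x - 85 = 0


Start: x^2 + 12x - 85 = 0
Move constant: x^2 + 12x = 85
Half of 12 is 6, squared is 36
Add 36 to both sides: x^2 + 12x + 36 = 121
(x + 6)^2 = 121
x + 6 = ±11
x = -6 + 11 = 5 or x = -6 - 11 = -17

x = -17, x = 5


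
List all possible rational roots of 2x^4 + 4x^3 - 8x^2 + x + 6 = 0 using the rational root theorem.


Rational root theorem: possible roots are ±p/q where:
  p divides the constant term (6): p ∈ {1, 2, 3, 6}
  q divides the leading coefficient (2): q ∈ {1, 2}

All possible rational roots: -6, -3, -2, -3/2, -1, -1/2, 1/2, 1, 3/2, 2, 3, 6

-6, -3, -2, -3/2, -1, -1/2, 1/2, 1, 3/2, 2, 3, 6


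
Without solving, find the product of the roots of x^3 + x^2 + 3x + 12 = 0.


By Vieta's formulas for x^3 + bx^2 + cx + d = 0:
  r1 + r2 + r3 = -b/a = -1
  r1*r2 + r1*r3 + r2*r3 = c/a = 3
  r1*r2*r3 = -d/a = -12


Product = -12


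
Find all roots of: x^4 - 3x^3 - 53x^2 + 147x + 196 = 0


Let p(x) = x^4 - 3x^3 - 53x^2 + 147x + 196. By the rational root theorem (leading coefficient 1), any rational root is an integer divisor of 196: try ±1, ±2, ... in turn.
Test x = 1: value = 288 ≠ 0.
Test x = -1: value = 0 ✓, so (x + 1) is a factor.
Synthetic division by (x + 1): bring down 1; 1(-1) - 3 = -4; (-4)(-1) - 53 = -49; (-49)(-1) + 147 = 196; 196(-1) + 196 = 0 → quotient x^3 - 4x^2 - 49x + 196, remainder 0.
Continue with the quotient x^3 - 4x^2 - 49x + 196 (candidates must divide 196; re-test x = -1 first in case it repeats).
Test x = -1: value = 240 ≠ 0.
Test x = 2: value = 90 ≠ 0.
Test x = -2: value = 270 ≠ 0.
Test x = 4: value = 0 ✓, so (x - 4) is a factor.
Synthetic division by (x - 4): bring down 1; 1(4) - 4 = 0; 0(4) - 49 = -49; (-49)(4) + 196 = 0 → quotient x^2 - 49, remainder 0.
Solve the quadratic x^2 - 49 = 0: discriminant = 0^2 - 4(1)(-49) = 0 + 196 = 196.
sqrt(196) = 14, so x = (0 ± 14)/2: x = 7 or x = -7.
Collecting all roots found:

x = -7, x = -1, x = 4, x = 7


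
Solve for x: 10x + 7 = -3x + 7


Starting with: 10x + 7 = -3x + 7
Move all x terms to left: (10 + 3)x = 7 - 7
Simplify: 13x = 0
Divide both sides by 13: x = 0

x = 0


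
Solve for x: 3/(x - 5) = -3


Multiply both sides by (x - 5): 3 = -3(x - 5)
Distribute: 3 = -3x + 15
-3x = 3 - 15 = -12
x = 4

x = 4


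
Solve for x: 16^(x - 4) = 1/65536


Express both sides with the same base.
1/65536 = 16^(-4)
Since the bases match, equate exponents: x - 4 = -4
So x = -4 - (-4) = 0

x = 0


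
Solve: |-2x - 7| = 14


An absolute value equation |expr| = 14 gives two cases:
Case 1: -2x - 7 = 14
  -2x = 21, so x = -21/2
Case 2: -2x - 7 = -14
  -2x = -7, so x = 7/2

x = -21/2, x = 7/2


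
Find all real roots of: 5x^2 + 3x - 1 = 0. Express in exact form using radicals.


Using the quadratic formula: x = (-b ± sqrt(b^2 - 4ac)) / (2a)
Here a = 5, b = 3, c = -1
Discriminant = b^2 - 4ac = 3^2 - 4(5)(-1) = 9 + 20 = 29
Since discriminant = 29 > 0, there are two real roots.
x = (-3 ± sqrt(29)) / 10
Numerically: x ≈ 0.2385 or x ≈ -0.8385

x = (-3 + sqrt(29)) / 10 or x = (-3 - sqrt(29)) / 10


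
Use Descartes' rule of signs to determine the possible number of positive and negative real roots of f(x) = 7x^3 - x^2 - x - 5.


Descartes' rule of signs:

For positive roots, count sign changes in f(x) = 7x^3 - x^2 - x - 5:
Signs of coefficients: +, -, -, -
Number of sign changes: 1
Possible positive real roots: 1

For negative roots, examine f(-x) = -7x^3 - x^2 + x - 5:
Signs of coefficients: -, -, +, -
Number of sign changes: 2
Possible negative real roots: 2, 0

Positive roots: 1; Negative roots: 2 or 0


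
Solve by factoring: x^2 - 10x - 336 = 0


We need two numbers that multiply to -336 and add to -10.
Those numbers are 14 and -24 (since 14 * (-24) = -336 and 14 + (-24) = -10).
So x^2 - 10x - 336 = (x + 14)(x - 24) = 0
Setting each factor to zero: x = -14 or x = 24

x = -14, x = 24


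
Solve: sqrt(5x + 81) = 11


Square both sides: 5x + 81 = 11^2 = 121
5x = 121 - 81 = 40
x = 8
Check: sqrt(5*8 + 81) = sqrt(121) = 11 ✓

x = 8


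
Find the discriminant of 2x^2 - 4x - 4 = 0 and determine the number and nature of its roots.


For ax^2 + bx + c = 0, discriminant D = b^2 - 4ac
Here a = 2, b = -4, c = -4
D = (-4)^2 - 4(2)(-4) = 16 + 32 = 48

D = 48 > 0 but not a perfect square
The equation has 2 distinct real irrational roots.

Discriminant = 48, 2 distinct real irrational roots


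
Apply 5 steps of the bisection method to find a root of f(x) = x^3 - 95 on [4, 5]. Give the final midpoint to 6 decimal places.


f(x) = x^3 - 95
f(4) = -31 < 0
f(5) = 30 > 0

Step 1: midpoint = (4.000000 + 5.000000)/2 = 4.500000
  f(4.500000) = -3.875000
  f(mid) < 0, so root is in [4.500000, 5.000000]

Step 2: midpoint = (4.500000 + 5.000000)/2 = 4.750000
  f(4.750000) = 12.171875
  f(mid) > 0, so root is in [4.500000, 4.750000]

Step 3: midpoint = (4.500000 + 4.750000)/2 = 4.625000
  f(4.625000) = 3.931641
  f(mid) > 0, so root is in [4.500000, 4.625000]

Step 4: midpoint = (4.500000 + 4.625000)/2 = 4.562500
  f(4.562500) = -0.025146
  f(mid) < 0, so root is in [4.562500, 4.625000]

Step 5: midpoint = (4.562500 + 4.625000)/2 = 4.593750
  f(4.593750) = 1.939789
  f(mid) > 0, so root is in [4.562500, 4.593750]

midpoint = 4.593750


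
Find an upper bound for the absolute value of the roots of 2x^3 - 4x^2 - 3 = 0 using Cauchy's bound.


Cauchy's bound: all roots r satisfy |r| <= 1 + max(|a_i/a_n|) for i = 0,...,n-1
where a_n is the leading coefficient.

Coefficients: [2, -4, 0, -3]
Leading coefficient a_n = 2
Ratios |a_i/a_n|: 2, 0, 3/2
Maximum ratio: 2
Cauchy's bound: |r| <= 1 + 2 = 3

Upper bound = 3


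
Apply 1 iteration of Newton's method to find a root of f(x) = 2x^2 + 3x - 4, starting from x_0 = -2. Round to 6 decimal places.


Newton's method: x_(n+1) = x_n - f(x_n)/f'(x_n)
f(x) = 2x^2 + 3x - 4
f'(x) = 4x + 3

Iteration 1:
  f(-2.000000) = -2.000000
  f'(-2.000000) = -5.000000
  x_1 = -2.000000 - (-2.000000)/(-5.000000) = -2.400000

x_1 = -2.400000


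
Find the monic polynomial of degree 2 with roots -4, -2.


A monic polynomial with roots -4, -2 is:
p(x) = (x + 4)(x + 2)
After multiplying by (x + 4): x + 4
After multiplying by (x + 2): x^2 + 6x + 8

x^2 + 6x + 8


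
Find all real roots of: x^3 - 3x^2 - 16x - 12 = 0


Let p(x) = x^3 - 3x^2 - 16x - 12. By the rational root theorem (leading coefficient 1), any rational root is an integer divisor of 12: try ±1, ±2, ... in turn.
Test x = 1: value = -30 ≠ 0.
Test x = -1: value = 0 ✓, so (x + 1) is a factor.
Synthetic division by (x + 1): bring down 1; 1(-1) - 3 = -4; (-4)(-1) - 16 = -12; (-12)(-1) - 12 = 0 → quotient x^2 - 4x - 12, remainder 0.
Solve the quadratic x^2 - 4x - 12 = 0: discriminant = (-4)^2 - 4(1)(-12) = 16 + 48 = 64.
sqrt(64) = 8, so x = (4 ± 8)/2: x = 6 or x = -2.

x = -2, x = -1, x = 6


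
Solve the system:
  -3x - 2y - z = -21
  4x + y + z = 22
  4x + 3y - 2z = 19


Using Cramer's rule. Expand each determinant along the first row.
D  = (-3)*[1*(-2) - 1*3] - (-2)*[4*(-2) - 1*4] + (-1)*[4*3 - 1*4]
  = (-3)*(-5) - (-2)*(-12) + (-1)*(8) = -17
Dx = (-21)*[1*(-2) - 1*3] - (-2)*[22*(-2) - 1*19] + (-1)*[22*3 - 1*19]
  = (-21)*(-5) - (-2)*(-63) + (-1)*(47) = -68
Dy = (-3)*[22*(-2) - 1*19] - (-21)*[4*(-2) - 1*4] + (-1)*[4*19 - 22*4]
  = (-3)*(-63) - (-21)*(-12) + (-1)*(-12) = -51
Dz = (-3)*[1*19 - 22*3] - (-2)*[4*19 - 22*4] + (-21)*[4*3 - 1*4]
  = (-3)*(-47) - (-2)*(-12) + (-21)*(8) = -51
x = Dx/D = -68/-17 = 4, y = Dy/D = -51/-17 = 3, z = Dz/D = -51/-17 = 3
Check eq1: (-3)(4) + (-2)(3) + (-1)(3) = -21 = -21 ✓
Check eq2: (4)(4) + (1)(3) + (1)(3) = 22 = 22 ✓
Check eq3: (4)(4) + (3)(3) + (-2)(3) = 19 = 19 ✓

x = 4, y = 3, z = 3


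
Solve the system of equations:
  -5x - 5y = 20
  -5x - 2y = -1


Using Cramer's rule:
Determinant D = (-5)(-2) - (-5)(-5) = 10 - 25 = -15
Dx = (20)(-2) - (-1)(-5) = -40 - 5 = -45
Dy = (-5)(-1) - (-5)(20) = 5 + 100 = 105
x = Dx/D = -45/-15 = 3
y = Dy/D = 105/-15 = -7

x = 3, y = -7


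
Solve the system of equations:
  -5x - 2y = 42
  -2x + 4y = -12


Using Cramer's rule:
Determinant D = (-5)(4) - (-2)(-2) = -20 - 4 = -24
Dx = (42)(4) - (-12)(-2) = 168 - 24 = 144
Dy = (-5)(-12) - (-2)(42) = 60 + 84 = 144
x = Dx/D = 144/-24 = -6
y = Dy/D = 144/-24 = -6

x = -6, y = -6


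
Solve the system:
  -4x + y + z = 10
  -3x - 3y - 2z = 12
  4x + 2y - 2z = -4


Using Cramer's rule. Expand each determinant along the first row.
D  = (-4)*[(-3)*(-2) - (-2)*2] - 1*[(-3)*(-2) - (-2)*4] + 1*[(-3)*2 - (-3)*4]
  = (-4)*(10) - 1*(14) + 1*(6) = -48
Dx = 10*[(-3)*(-2) - (-2)*2] - 1*[12*(-2) - (-2)*(-4)] + 1*[12*2 - (-3)*(-4)]
  = 10*(10) - 1*(-32) + 1*(12) = 144
Dy = (-4)*[12*(-2) - (-2)*(-4)] - 10*[(-3)*(-2) - (-2)*4] + 1*[(-3)*(-4) - 12*4]
  = (-4)*(-32) - 10*(14) + 1*(-36) = -48
Dz = (-4)*[(-3)*(-4) - 12*2] - 1*[(-3)*(-4) - 12*4] + 10*[(-3)*2 - (-3)*4]
  = (-4)*(-12) - 1*(-36) + 10*(6) = 144
x = Dx/D = 144/-48 = -3, y = Dy/D = -48/-48 = 1, z = Dz/D = 144/-48 = -3
Check eq1: (-4)(-3) + (1)(1) + (1)(-3) = 10 = 10 ✓
Check eq2: (-3)(-3) + (-3)(1) + (-2)(-3) = 12 = 12 ✓
Check eq3: (4)(-3) + (2)(1) + (-2)(-3) = -4 = -4 ✓

x = -3, y = 1, z = -3


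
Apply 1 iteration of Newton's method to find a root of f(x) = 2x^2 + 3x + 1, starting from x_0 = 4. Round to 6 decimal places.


Newton's method: x_(n+1) = x_n - f(x_n)/f'(x_n)
f(x) = 2x^2 + 3x + 1
f'(x) = 4x + 3

Iteration 1:
  f(4.000000) = 45.000000
  f'(4.000000) = 19.000000
  x_1 = 4.000000 - (45.000000)/(19.000000) = 1.631579

x_1 = 1.631579


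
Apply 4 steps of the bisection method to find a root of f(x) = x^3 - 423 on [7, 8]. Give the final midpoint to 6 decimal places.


f(x) = x^3 - 423
f(7) = -80 < 0
f(8) = 89 > 0

Step 1: midpoint = (7.000000 + 8.000000)/2 = 7.500000
  f(7.500000) = -1.125000
  f(mid) < 0, so root is in [7.500000, 8.000000]

Step 2: midpoint = (7.500000 + 8.000000)/2 = 7.750000
  f(7.750000) = 42.484375
  f(mid) > 0, so root is in [7.500000, 7.750000]

Step 3: midpoint = (7.500000 + 7.750000)/2 = 7.625000
  f(7.625000) = 20.322266
  f(mid) > 0, so root is in [7.500000, 7.625000]

Step 4: midpoint = (7.500000 + 7.625000)/2 = 7.562500
  f(7.562500) = 9.510010
  f(mid) > 0, so root is in [7.500000, 7.562500]

midpoint = 7.562500


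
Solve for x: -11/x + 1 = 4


Subtract 1 from both sides: -11/x = 3
Multiply both sides by x: -11 = 3 * x
Divide by 3: x = -11/3

x = -11/3


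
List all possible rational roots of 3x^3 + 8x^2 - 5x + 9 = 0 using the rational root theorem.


Rational root theorem: possible roots are ±p/q where:
  p divides the constant term (9): p ∈ {1, 3, 9}
  q divides the leading coefficient (3): q ∈ {1, 3}

All possible rational roots: -9, -3, -1, -1/3, 1/3, 1, 3, 9

-9, -3, -1, -1/3, 1/3, 1, 3, 9


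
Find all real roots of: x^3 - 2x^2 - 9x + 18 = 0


Let p(x) = x^3 - 2x^2 - 9x + 18. By the rational root theorem (leading coefficient 1), any rational root is an integer divisor of 18: try ±1, ±2, ... in turn.
Test x = 1: value = 8 ≠ 0.
Test x = -1: value = 24 ≠ 0.
Test x = 2: value = 0 ✓, so (x - 2) is a factor.
Synthetic division by (x - 2): bring down 1; 1(2) - 2 = 0; 0(2) - 9 = -9; (-9)(2) + 18 = 0 → quotient x^2 - 9, remainder 0.
Solve the quadratic x^2 - 9 = 0: discriminant = 0^2 - 4(1)(-9) = 0 + 36 = 36.
sqrt(36) = 6, so x = (0 ± 6)/2: x = 3 or x = -3.

x = -3, x = 2, x = 3


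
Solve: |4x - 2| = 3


An absolute value equation |expr| = 3 gives two cases:
Case 1: 4x - 2 = 3
  4x = 5, so x = 5/4
Case 2: 4x - 2 = -3
  4x = -1, so x = -1/4

x = -1/4, x = 5/4


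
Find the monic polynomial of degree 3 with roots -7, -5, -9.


A monic polynomial with roots -7, -5, -9 is:
p(x) = (x + 7)(x + 5)(x + 9)
After multiplying by (x + 7): x + 7
After multiplying by (x + 5): x^2 + 12x + 35
After multiplying by (x + 9): x^3 + 21x^2 + 143x + 315

x^3 + 21x^2 + 143x + 315


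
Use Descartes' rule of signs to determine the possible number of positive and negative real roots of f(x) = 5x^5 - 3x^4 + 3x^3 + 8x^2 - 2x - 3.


Descartes' rule of signs:

For positive roots, count sign changes in f(x) = 5x^5 - 3x^4 + 3x^3 + 8x^2 - 2x - 3:
Signs of coefficients: +, -, +, +, -, -
Number of sign changes: 3
Possible positive real roots: 3, 1

For negative roots, examine f(-x) = -5x^5 - 3x^4 - 3x^3 + 8x^2 + 2x - 3:
Signs of coefficients: -, -, -, +, +, -
Number of sign changes: 2
Possible negative real roots: 2, 0

Positive roots: 3 or 1; Negative roots: 2 or 0


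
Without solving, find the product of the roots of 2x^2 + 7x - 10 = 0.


By Vieta's formulas for ax^2 + bx + c = 0:
  Sum of roots = -b/a
  Product of roots = c/a

Here a = 2, b = 7, c = -10
Sum = -(7)/2 = -7/2
Product = -10/2 = -5

Product = -5


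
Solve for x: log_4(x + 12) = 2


Convert to exponential form: x + 12 = 4^2 = 16
x = 16 - 12 = 4
Check: log_4(4 + 12) = log_4(16) = log_4(16) = 2 ✓

x = 4


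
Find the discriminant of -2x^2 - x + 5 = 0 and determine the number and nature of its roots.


For ax^2 + bx + c = 0, discriminant D = b^2 - 4ac
Here a = -2, b = -1, c = 5
D = (-1)^2 - 4(-2)(5) = 1 + 40 = 41

D = 41 > 0 but not a perfect square
The equation has 2 distinct real irrational roots.

Discriminant = 41, 2 distinct real irrational roots


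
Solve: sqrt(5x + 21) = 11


Square both sides: 5x + 21 = 11^2 = 121
5x = 121 - 21 = 100
x = 20
Check: sqrt(5*20 + 21) = sqrt(121) = 11 ✓

x = 20


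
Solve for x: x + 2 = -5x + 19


Starting with: x + 2 = -5x + 19
Move all x terms to left: (1 + 5)x = 19 - 2
Simplify: 6x = 17
Divide both sides by 6: x = 17/6

x = 17/6


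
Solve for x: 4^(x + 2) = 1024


Express both sides with the same base.
1024 = 4^5
Since the bases match, equate exponents: x + 2 = 5
So x = 5 - (2) = 3

x = 3


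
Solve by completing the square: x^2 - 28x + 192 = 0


Start: x^2 - 28x + 192 = 0
Move constant: x^2 - 28x = -192
Half of -28 is -14, squared is 196
Add 196 to both sides: x^2 - 28x + 196 = 4
(x - 14)^2 = 4
x - 14 = ±2
x = 14 + 2 = 16 or x = 14 - 2 = 12

x = 12, x = 16


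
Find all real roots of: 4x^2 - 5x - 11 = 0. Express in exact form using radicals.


Using the quadratic formula: x = (-b ± sqrt(b^2 - 4ac)) / (2a)
Here a = 4, b = -5, c = -11
Discriminant = b^2 - 4ac = (-5)^2 - 4(4)(-11) = 25 + 176 = 201
Since discriminant = 201 > 0, there are two real roots.
x = (5 ± sqrt(201)) / 8
Numerically: x ≈ 2.3972 or x ≈ -1.1472

x = (5 + sqrt(201)) / 8 or x = (5 - sqrt(201)) / 8


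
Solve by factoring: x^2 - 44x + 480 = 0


We need two numbers that multiply to 480 and add to -44.
Those numbers are -20 and -24 (since (-20) * (-24) = 480 and (-20) + (-24) = -44).
So x^2 - 44x + 480 = (x - 20)(x - 24) = 0
Setting each factor to zero: x = 20 or x = 24

x = 20, x = 24


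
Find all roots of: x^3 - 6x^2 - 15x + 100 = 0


Let p(x) = x^3 - 6x^2 - 15x + 100. By the rational root theorem (leading coefficient 1), any rational root is an integer divisor of 100: try ±1, ±2, ... in turn.
Test x = 1: value = 80 ≠ 0.
Test x = -1: value = 108 ≠ 0.
Test x = 2: value = 54 ≠ 0.
Test x = -2: value = 98 ≠ 0.
Test x = 4: value = 8 ≠ 0.
Test x = -4: value = 0 ✓, so (x + 4) is a factor.
Synthetic division by (x + 4): bring down 1; 1(-4) - 6 = -10; (-10)(-4) - 15 = 25; 25(-4) + 100 = 0 → quotient x^2 - 10x + 25, remainder 0.
Solve the quadratic x^2 - 10x + 25 = 0: discriminant = (-10)^2 - 4(1)(25) = 100 - 100 = 0.
Discriminant = 0, so a double root: x = 10/2 = 5.
Collecting all roots found:

x = -4, x = 5 (multiplicity 2)


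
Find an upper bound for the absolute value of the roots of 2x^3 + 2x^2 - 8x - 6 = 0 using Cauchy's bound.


Cauchy's bound: all roots r satisfy |r| <= 1 + max(|a_i/a_n|) for i = 0,...,n-1
where a_n is the leading coefficient.

Coefficients: [2, 2, -8, -6]
Leading coefficient a_n = 2
Ratios |a_i/a_n|: 1, 4, 3
Maximum ratio: 4
Cauchy's bound: |r| <= 1 + 4 = 5

Upper bound = 5


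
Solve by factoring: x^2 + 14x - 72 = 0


We need two numbers that multiply to -72 and add to 14.
Those numbers are -4 and 18 (since (-4) * 18 = -72 and (-4) + 18 = 14).
So x^2 + 14x - 72 = (x - 4)(x + 18) = 0
Setting each factor to zero: x = 4 or x = -18

x = -18, x = 4


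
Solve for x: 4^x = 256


Express both sides with the same base.
256 = 4^4
Since the bases match: x = 4

x = 4


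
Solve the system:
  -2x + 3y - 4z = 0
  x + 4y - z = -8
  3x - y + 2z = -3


Using Cramer's rule. Expand each determinant along the first row.
D  = (-2)*[4*2 - (-1)*(-1)] - 3*[1*2 - (-1)*3] + (-4)*[1*(-1) - 4*3]
  = (-2)*(7) - 3*(5) + (-4)*(-13) = 23
Dx = 0*[4*2 - (-1)*(-1)] - 3*[(-8)*2 - (-1)*(-3)] + (-4)*[(-8)*(-1) - 4*(-3)]
  = 0*(7) - 3*(-19) + (-4)*(20) = -23
Dy = (-2)*[(-8)*2 - (-1)*(-3)] - 0*[1*2 - (-1)*3] + (-4)*[1*(-3) - (-8)*3]
  = (-2)*(-19) - 0*(5) + (-4)*(21) = -46
Dz = (-2)*[4*(-3) - (-8)*(-1)] - 3*[1*(-3) - (-8)*3] + 0*[1*(-1) - 4*3]
  = (-2)*(-20) - 3*(21) + 0*(-13) = -23
x = Dx/D = -23/23 = -1, y = Dy/D = -46/23 = -2, z = Dz/D = -23/23 = -1
Check eq1: (-2)(-1) + (3)(-2) + (-4)(-1) = 0 = 0 ✓
Check eq2: (1)(-1) + (4)(-2) + (-1)(-1) = -8 = -8 ✓
Check eq3: (3)(-1) + (-1)(-2) + (2)(-1) = -3 = -3 ✓

x = -1, y = -2, z = -1


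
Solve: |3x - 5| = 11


An absolute value equation |expr| = 11 gives two cases:
Case 1: 3x - 5 = 11
  3x = 16, so x = 16/3
Case 2: 3x - 5 = -11
  3x = -6, so x = -2

x = -2, x = 16/3


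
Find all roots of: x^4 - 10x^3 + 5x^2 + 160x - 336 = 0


Let p(x) = x^4 - 10x^3 + 5x^2 + 160x - 336. By the rational root theorem (leading coefficient 1), any rational root is an integer divisor of 336: try ±1, ±2, ... in turn.
Test x = 1: value = -180 ≠ 0.
Test x = -1: value = -480 ≠ 0.
Test x = 2: value = -60 ≠ 0.
Test x = -2: value = -540 ≠ 0.
Test x = 3: value = 0 ✓, so (x - 3) is a factor.
Synthetic division by (x - 3): bring down 1; 1(3) - 10 = -7; (-7)(3) + 5 = -16; (-16)(3) + 160 = 112; 112(3) - 336 = 0 → quotient x^3 - 7x^2 - 16x + 112, remainder 0.
Continue with the quotient x^3 - 7x^2 - 16x + 112 (candidates must divide 112).
Test x = 4: value = 0 ✓, so (x - 4) is a factor.
Synthetic division by (x - 4): bring down 1; 1(4) - 7 = -3; (-3)(4) - 16 = -28; (-28)(4) + 112 = 0 → quotient x^2 - 3x - 28, remainder 0.
Solve the quadratic x^2 - 3x - 28 = 0: discriminant = (-3)^2 - 4(1)(-28) = 9 + 112 = 121.
sqrt(121) = 11, so x = (3 ± 11)/2: x = 7 or x = -4.
Collecting all roots found:

x = -4, x = 3, x = 4, x = 7


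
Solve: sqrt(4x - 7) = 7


Square both sides: 4x - 7 = 7^2 = 49
4x = 49 + 7 = 56
x = 14
Check: sqrt(4*14 - 7) = sqrt(49) = 7 ✓

x = 14


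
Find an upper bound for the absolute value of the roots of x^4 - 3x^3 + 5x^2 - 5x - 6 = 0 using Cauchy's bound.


Cauchy's bound: all roots r satisfy |r| <= 1 + max(|a_i/a_n|) for i = 0,...,n-1
where a_n is the leading coefficient.

Coefficients: [1, -3, 5, -5, -6]
Leading coefficient a_n = 1
Ratios |a_i/a_n|: 3, 5, 5, 6
Maximum ratio: 6
Cauchy's bound: |r| <= 1 + 6 = 7

Upper bound = 7


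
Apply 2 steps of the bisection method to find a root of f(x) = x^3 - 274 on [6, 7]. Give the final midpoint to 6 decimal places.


f(x) = x^3 - 274
f(6) = -58 < 0
f(7) = 69 > 0

Step 1: midpoint = (6.000000 + 7.000000)/2 = 6.500000
  f(6.500000) = 0.625000
  f(mid) > 0, so root is in [6.000000, 6.500000]

Step 2: midpoint = (6.000000 + 6.500000)/2 = 6.250000
  f(6.250000) = -29.859375
  f(mid) < 0, so root is in [6.250000, 6.500000]

midpoint = 6.250000


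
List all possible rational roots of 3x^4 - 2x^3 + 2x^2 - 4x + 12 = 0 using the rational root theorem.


Rational root theorem: possible roots are ±p/q where:
  p divides the constant term (12): p ∈ {1, 2, 3, 4, 6, 12}
  q divides the leading coefficient (3): q ∈ {1, 3}

All possible rational roots: -12, -6, -4, -3, -2, -4/3, -1, -2/3, -1/3, 1/3, 2/3, 1, 4/3, 2, 3, 4, 6, 12

-12, -6, -4, -3, -2, -4/3, -1, -2/3, -1/3, 1/3, 2/3, 1, 4/3, 2, 3, 4, 6, 12


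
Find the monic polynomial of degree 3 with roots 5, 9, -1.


A monic polynomial with roots 5, 9, -1 is:
p(x) = (x - 5)(x - 9)(x + 1)
After multiplying by (x - 5): x - 5
After multiplying by (x - 9): x^2 - 14x + 45
After multiplying by (x + 1): x^3 - 13x^2 + 31x + 45

x^3 - 13x^2 + 31x + 45


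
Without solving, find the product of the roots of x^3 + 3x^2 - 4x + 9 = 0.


By Vieta's formulas for x^3 + bx^2 + cx + d = 0:
  r1 + r2 + r3 = -b/a = -3
  r1*r2 + r1*r3 + r2*r3 = c/a = -4
  r1*r2*r3 = -d/a = -9


Product = -9


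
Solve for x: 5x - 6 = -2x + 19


Starting with: 5x - 6 = -2x + 19
Move all x terms to left: (5 + 2)x = 19 + 6
Simplify: 7x = 25
Divide both sides by 7: x = 25/7

x = 25/7


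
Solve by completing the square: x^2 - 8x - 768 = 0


Start: x^2 - 8x - 768 = 0
Move constant: x^2 - 8x = 768
Half of -8 is -4, squared is 16
Add 16 to both sides: x^2 - 8x + 16 = 784
(x - 4)^2 = 784
x - 4 = ±28
x = 4 + 28 = 32 or x = 4 - 28 = -24

x = -24, x = 32


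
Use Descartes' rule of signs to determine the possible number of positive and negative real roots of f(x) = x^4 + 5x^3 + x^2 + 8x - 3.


Descartes' rule of signs:

For positive roots, count sign changes in f(x) = x^4 + 5x^3 + x^2 + 8x - 3:
Signs of coefficients: +, +, +, +, -
Number of sign changes: 1
Possible positive real roots: 1

For negative roots, examine f(-x) = x^4 - 5x^3 + x^2 - 8x - 3:
Signs of coefficients: +, -, +, -, -
Number of sign changes: 3
Possible negative real roots: 3, 1

Positive roots: 1; Negative roots: 3 or 1


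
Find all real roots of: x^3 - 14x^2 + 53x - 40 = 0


Let p(x) = x^3 - 14x^2 + 53x - 40. By the rational root theorem (leading coefficient 1), any rational root is an integer divisor of 40: try ±1, ±2, ... in turn.
Test x = 1: value = 0 ✓, so (x - 1) is a factor.
Synthetic division by (x - 1): bring down 1; 1(1) - 14 = -13; (-13)(1) + 53 = 40; 40(1) - 40 = 0 → quotient x^2 - 13x + 40, remainder 0.
Solve the quadratic x^2 - 13x + 40 = 0: discriminant = (-13)^2 - 4(1)(40) = 169 - 160 = 9.
sqrt(9) = 3, so x = (13 ± 3)/2: x = 8 or x = 5.

x = 1, x = 5, x = 8


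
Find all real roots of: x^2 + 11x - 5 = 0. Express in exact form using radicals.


Using the quadratic formula: x = (-b ± sqrt(b^2 - 4ac)) / (2a)
Here a = 1, b = 11, c = -5
Discriminant = b^2 - 4ac = 11^2 - 4(1)(-5) = 121 + 20 = 141
Since discriminant = 141 > 0, there are two real roots.
x = (-11 ± sqrt(141)) / 2
Numerically: x ≈ 0.4372 or x ≈ -11.4372

x = (-11 + sqrt(141)) / 2 or x = (-11 - sqrt(141)) / 2


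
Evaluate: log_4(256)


We need the exponent such that 4^? = 256
4^4 = 256
Therefore log_4(256) = 4

4


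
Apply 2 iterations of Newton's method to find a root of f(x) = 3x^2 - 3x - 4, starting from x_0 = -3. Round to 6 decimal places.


Newton's method: x_(n+1) = x_n - f(x_n)/f'(x_n)
f(x) = 3x^2 - 3x - 4
f'(x) = 6x - 3

Iteration 1:
  f(-3.000000) = 32.000000
  f'(-3.000000) = -21.000000
  x_1 = -3.000000 - (32.000000)/(-21.000000) = -1.476190

Iteration 2:
  f(-1.476190) = 6.965986
  f'(-1.476190) = -11.857143
  x_2 = -1.476190 - (6.965986)/(-11.857143) = -0.888698

x_2 = -0.888698


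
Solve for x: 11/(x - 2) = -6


Multiply both sides by (x - 2): 11 = -6(x - 2)
Distribute: 11 = -6x + 12
-6x = 11 - 12 = -1
x = 1/6

x = 1/6


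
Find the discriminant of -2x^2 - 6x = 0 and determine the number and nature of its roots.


For ax^2 + bx + c = 0, discriminant D = b^2 - 4ac
Here a = -2, b = -6, c = 0
D = (-6)^2 - 4(-2)(0) = 36 - 0 = 36

D = 36 > 0 and is a perfect square (sqrt = 6)
The equation has 2 distinct real rational roots.

Discriminant = 36, 2 distinct real rational roots


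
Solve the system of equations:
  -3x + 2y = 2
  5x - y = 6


Using Cramer's rule:
Determinant D = (-3)(-1) - (5)(2) = 3 - 10 = -7
Dx = (2)(-1) - (6)(2) = -2 - 12 = -14
Dy = (-3)(6) - (5)(2) = -18 - 10 = -28
x = Dx/D = -14/-7 = 2
y = Dy/D = -28/-7 = 4

x = 2, y = 4


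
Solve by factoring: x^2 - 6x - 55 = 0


We need two numbers that multiply to -55 and add to -6.
Those numbers are -11 and 5 (since (-11) * 5 = -55 and (-11) + 5 = -6).
So x^2 - 6x - 55 = (x - 11)(x + 5) = 0
Setting each factor to zero: x = 11 or x = -5

x = -5, x = 11


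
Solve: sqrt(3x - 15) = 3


Square both sides: 3x - 15 = 3^2 = 9
3x = 9 + 15 = 24
x = 8
Check: sqrt(3*8 - 15) = sqrt(9) = 3 ✓

x = 8


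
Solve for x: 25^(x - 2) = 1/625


Express both sides with the same base.
1/625 = 25^(-2)
Since the bases match, equate exponents: x - 2 = -2
So x = -2 - (-2) = 0

x = 0


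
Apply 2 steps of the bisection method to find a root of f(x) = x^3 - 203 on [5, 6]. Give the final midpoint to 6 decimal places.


f(x) = x^3 - 203
f(5) = -78 < 0
f(6) = 13 > 0

Step 1: midpoint = (5.000000 + 6.000000)/2 = 5.500000
  f(5.500000) = -36.625000
  f(mid) < 0, so root is in [5.500000, 6.000000]

Step 2: midpoint = (5.500000 + 6.000000)/2 = 5.750000
  f(5.750000) = -12.890625
  f(mid) < 0, so root is in [5.750000, 6.000000]

midpoint = 5.750000


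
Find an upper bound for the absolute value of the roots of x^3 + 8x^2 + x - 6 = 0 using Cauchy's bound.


Cauchy's bound: all roots r satisfy |r| <= 1 + max(|a_i/a_n|) for i = 0,...,n-1
where a_n is the leading coefficient.

Coefficients: [1, 8, 1, -6]
Leading coefficient a_n = 1
Ratios |a_i/a_n|: 8, 1, 6
Maximum ratio: 8
Cauchy's bound: |r| <= 1 + 8 = 9

Upper bound = 9


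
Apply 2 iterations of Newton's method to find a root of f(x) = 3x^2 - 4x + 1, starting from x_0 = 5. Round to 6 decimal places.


Newton's method: x_(n+1) = x_n - f(x_n)/f'(x_n)
f(x) = 3x^2 - 4x + 1
f'(x) = 6x - 4

Iteration 1:
  f(5.000000) = 56.000000
  f'(5.000000) = 26.000000
  x_1 = 5.000000 - (56.000000)/(26.000000) = 2.846154

Iteration 2:
  f(2.846154) = 13.917160
  f'(2.846154) = 13.076923
  x_2 = 2.846154 - (13.917160)/(13.076923) = 1.781900

x_2 = 1.781900
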